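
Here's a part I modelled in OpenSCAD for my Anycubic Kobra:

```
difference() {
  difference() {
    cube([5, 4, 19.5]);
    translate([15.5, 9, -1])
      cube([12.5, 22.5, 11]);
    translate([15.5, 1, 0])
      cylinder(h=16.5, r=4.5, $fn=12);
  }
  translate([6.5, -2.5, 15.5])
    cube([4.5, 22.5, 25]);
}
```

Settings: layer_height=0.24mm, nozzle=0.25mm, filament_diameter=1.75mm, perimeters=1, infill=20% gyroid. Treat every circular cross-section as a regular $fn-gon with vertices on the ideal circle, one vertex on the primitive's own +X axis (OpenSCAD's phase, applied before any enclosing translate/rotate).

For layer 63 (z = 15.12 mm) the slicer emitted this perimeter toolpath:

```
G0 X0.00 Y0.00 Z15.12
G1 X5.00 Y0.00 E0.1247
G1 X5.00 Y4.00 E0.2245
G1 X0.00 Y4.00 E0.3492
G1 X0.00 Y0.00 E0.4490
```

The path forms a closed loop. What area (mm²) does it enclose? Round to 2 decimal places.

20.00 mm²

Apply the shoelace formula to the sequence of (X, Y) vertices; enclosed area = 20.00 mm².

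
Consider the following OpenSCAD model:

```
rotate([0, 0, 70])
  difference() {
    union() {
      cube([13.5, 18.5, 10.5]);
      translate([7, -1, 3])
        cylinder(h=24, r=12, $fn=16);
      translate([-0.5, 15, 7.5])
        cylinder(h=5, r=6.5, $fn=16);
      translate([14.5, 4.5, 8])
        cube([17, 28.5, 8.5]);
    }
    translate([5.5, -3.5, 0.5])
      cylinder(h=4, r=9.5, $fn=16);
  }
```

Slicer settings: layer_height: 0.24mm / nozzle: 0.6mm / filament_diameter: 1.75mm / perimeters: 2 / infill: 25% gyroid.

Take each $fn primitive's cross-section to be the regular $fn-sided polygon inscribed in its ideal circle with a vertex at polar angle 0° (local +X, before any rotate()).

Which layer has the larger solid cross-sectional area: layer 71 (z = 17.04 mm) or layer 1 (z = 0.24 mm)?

layer 71 (z = 17.04 mm)

Layer 71 (z = 17.04): the cube is not intersected at this z (z outside [0, 10.5]); the cylinder at (7, -1): section is a regular 16-gon, circumradius r=12 (area = (16/2)·12.000²·sin(360°/16) = 440.85 mm²); the cylinder at (-0.5, 15) is not intersected at this z (z outside [7.5, 12.5]); the cube at (14.5, 4.5) is not intersected at this z (z outside [8, 16.5]); Combining (union): only the r=12 cylinder at (7, -1) is present, so the union is just that shape — area = 440.85 mm²; the cylinder at (5.5, -3.5) does not reach this height (z outside [0.5, 4.5]); After the difference (first − rest): none of the subtracted shapes is present at this height, so that combined region is unchanged — area = 440.85 mm²; (whole slice rotated 70° about Z — lengths, areas and connectivity unchanged). So its area = 440.85 mm². Layer 1 (z = 0.24): the cube is present — its section is the full 13.5×18.5 rectangle (area 249.75 mm²); the cylinder at (7, -1) is not intersected at this z (z outside [3, 27]); the cylinder at (-0.5, 15) is not intersected at this z (z outside [7.5, 12.5]); the cube at (14.5, 4.5) is not intersected at this z (z outside [8, 16.5]); Combining (union): only the 13.5×18.5 cube is present, so the union is just that shape — area = 249.75 mm²; the cylinder at (5.5, -3.5) does not reach this height (z outside [0.5, 4.5]); Subtracting the remaining from the first: none of the subtracted shapes is present at this height, so that combined region is unchanged — area = 249.75 mm²; (whole slice rotated 70° about Z — lengths, areas and connectivity unchanged). So its area = 249.75 mm². Layer 71 is larger (440.85 vs 249.75 mm²).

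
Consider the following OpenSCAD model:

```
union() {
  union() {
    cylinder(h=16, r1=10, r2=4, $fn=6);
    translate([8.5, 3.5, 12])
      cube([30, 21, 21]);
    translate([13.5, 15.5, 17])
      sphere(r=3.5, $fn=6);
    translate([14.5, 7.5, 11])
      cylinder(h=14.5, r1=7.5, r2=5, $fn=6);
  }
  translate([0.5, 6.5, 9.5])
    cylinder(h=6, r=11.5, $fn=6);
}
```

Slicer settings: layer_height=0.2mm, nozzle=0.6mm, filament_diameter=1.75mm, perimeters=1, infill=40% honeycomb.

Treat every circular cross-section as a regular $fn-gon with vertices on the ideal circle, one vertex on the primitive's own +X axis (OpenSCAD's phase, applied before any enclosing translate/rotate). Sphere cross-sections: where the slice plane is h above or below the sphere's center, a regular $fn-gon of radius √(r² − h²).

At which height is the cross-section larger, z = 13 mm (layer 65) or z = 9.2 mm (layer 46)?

Layer 65 (z = 13): the cone contributes a regular 6-gon of circumradius 5.125 (interpolated between r1=10 and r2=4 at t=0.812) (area = (6/2)·5.125²·sin(360°/6) = 68.24 mm²); the cube at (8.5, 3.5) is present — its section is the full 30×21 rectangle (area 630.00 mm²); the sphere at (13.5, 15.5) is not intersected at this z (|z−center|=4.000 > r=3.5); the cone at (14.5, 7.5) (r1=7.5→r2=5) has section circumradius 7.155 here — a regular 6-gon (area = (6/2)·7.155²·sin(360°/6) = 133.01 mm²); Merging all regions: the regions partially overlap — summed areas 831.25 mm² minus the doubly-counted overlap 112.20 mm² gives 719.05 mm² — area = 719.05 mm²; the cylinder at (0.5, 6.5): section is a regular 6-gon, circumradius r=11.5 (area = (6/2)·11.500²·sin(360°/6) = 343.60 mm²); Taking the union: the regions partially overlap — summed areas 1062.65 mm² minus the doubly-counted overlap 83.65 mm² gives 979.00 mm² — area = 979.00 mm². So its area = 979.00 mm². Layer 46 (z = 9.2): the cone: at t=0.575 of its height the radius interpolates to r₁+(r₂−r₁)t = 6.550, giving a regular 6-gon of that circumradius (area = (6/2)·6.550²·sin(360°/6) = 111.46 mm²); the cube at (8.5, 3.5) is not intersected at this z (z outside [12, 33]); the sphere at (13.5, 15.5) is not intersected at this z (|z−center|=7.800 > r=3.5); the cone at (14.5, 7.5) is absent (z outside [11, 25.5]); Merging all regions: only the cone is present, so the union is just that shape — area = 111.46 mm²; the cylinder at (0.5, 6.5) does not reach this height (z outside [9.5, 15.5]); Taking the union: only that combined region is present, so the union is just that shape — area = 111.46 mm². So its area = 111.46 mm². Layer 65 is larger (979.00 vs 111.46 mm²).

layer 65 (z = 13 mm)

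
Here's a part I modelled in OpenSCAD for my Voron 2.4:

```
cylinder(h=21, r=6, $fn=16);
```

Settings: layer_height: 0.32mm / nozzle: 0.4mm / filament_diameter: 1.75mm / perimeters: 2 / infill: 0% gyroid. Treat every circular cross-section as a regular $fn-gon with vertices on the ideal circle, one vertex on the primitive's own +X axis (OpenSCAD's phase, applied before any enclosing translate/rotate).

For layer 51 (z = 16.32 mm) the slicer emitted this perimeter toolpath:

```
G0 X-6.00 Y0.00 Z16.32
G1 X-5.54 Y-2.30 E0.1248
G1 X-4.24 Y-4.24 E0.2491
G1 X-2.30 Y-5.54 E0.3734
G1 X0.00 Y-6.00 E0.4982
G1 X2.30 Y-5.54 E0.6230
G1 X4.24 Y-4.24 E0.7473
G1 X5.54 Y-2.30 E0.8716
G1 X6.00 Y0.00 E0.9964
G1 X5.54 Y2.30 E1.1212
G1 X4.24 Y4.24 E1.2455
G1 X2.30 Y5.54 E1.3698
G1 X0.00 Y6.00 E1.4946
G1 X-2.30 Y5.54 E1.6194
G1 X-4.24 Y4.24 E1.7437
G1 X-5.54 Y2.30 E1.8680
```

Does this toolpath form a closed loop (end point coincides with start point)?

no

Start point (G0): (-6.00, 0.00). End point (last G1): the path does not return to the start — open.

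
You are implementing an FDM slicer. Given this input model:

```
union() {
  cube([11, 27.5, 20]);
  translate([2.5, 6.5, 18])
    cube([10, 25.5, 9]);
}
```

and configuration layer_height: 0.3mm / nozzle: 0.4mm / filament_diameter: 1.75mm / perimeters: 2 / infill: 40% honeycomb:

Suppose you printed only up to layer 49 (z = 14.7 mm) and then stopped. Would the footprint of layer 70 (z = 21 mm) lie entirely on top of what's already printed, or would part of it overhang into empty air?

Compare the two slices. At z = 14.7: the 11×27.5 cube contributes its full rectangle (area 302.50 mm²); the cube at (2.5, 6.5) is absent (z outside [18, 27]); Merging all regions: only the 11×27.5 cube is present, so the union is just that shape — area = 302.50 mm². At z = 21: the cube is not intersected at this z (z outside [0, 20]); the cube at (2.5, 6.5) is present — its section is the full 10×25.5 rectangle (area 255.00 mm²); Combining (union): only the 10×25.5 cube at (2.5, 6.5) is present, so the union is just that shape — area = 255.00 mm². Checking containment: at z = 21 the cross-section extends beyond the z = 14.7 cross-section by about 76.50 mm².

part overhangs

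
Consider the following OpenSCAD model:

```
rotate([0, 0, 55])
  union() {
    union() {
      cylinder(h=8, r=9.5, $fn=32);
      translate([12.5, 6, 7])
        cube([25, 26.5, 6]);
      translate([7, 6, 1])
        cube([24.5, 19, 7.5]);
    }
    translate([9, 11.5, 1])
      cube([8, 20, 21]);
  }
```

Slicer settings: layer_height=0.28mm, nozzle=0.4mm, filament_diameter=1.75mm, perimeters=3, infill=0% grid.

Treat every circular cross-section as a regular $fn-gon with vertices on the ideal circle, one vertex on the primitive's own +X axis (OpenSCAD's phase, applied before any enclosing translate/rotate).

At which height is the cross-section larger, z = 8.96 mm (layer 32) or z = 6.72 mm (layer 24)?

layer 24 (z = 6.72 mm)

Layer 32 (z = 8.96): the cylinder is absent (z outside [0, 8]); the cube at (12.5, 6) (footprint 25×26.5) is included at this height (area 662.50 mm²); the cube at (7, 6) is absent (z outside [1, 8.5]); Taking the union: only the 25×26.5 cube at (12.5, 6) is present, so the union is just that shape — area = 662.50 mm²; the cube at (9, 11.5) is present — its section is the full 8×20 rectangle (area 160.00 mm²); Taking the union: the regions partially overlap — summed areas 822.50 mm² minus the doubly-counted overlap 90.00 mm² gives 732.50 mm² — area = 732.50 mm²; (whole slice rotated 55° about Z — lengths, areas and connectivity unchanged). So its area = 732.50 mm². Layer 24 (z = 6.72): the r=9.5 cylinder contributes a regular 32-gon of circumradius 9.5 (area = (32/2)·9.500²·sin(360°/32) = 281.71 mm²); the cube at (12.5, 6) is absent (z outside [7, 13]); the 24.5×19 cube at (7, 6) contributes its full rectangle (area 465.50 mm²); Merging all regions: the regions partially overlap — summed areas 747.21 mm² minus the doubly-counted overlap 0.06 mm² gives 747.15 mm² — area = 747.15 mm²; the cube at (9, 11.5) is present — its section is the full 8×20 rectangle (area 160.00 mm²); Taking the union: the regions partially overlap — summed areas 907.15 mm² minus the doubly-counted overlap 108.00 mm² gives 799.15 mm² — area = 799.15 mm²; (whole slice rotated 55° about Z — lengths, areas and connectivity unchanged). So its area = 799.15 mm². Layer 24 is larger (799.15 vs 732.50 mm²).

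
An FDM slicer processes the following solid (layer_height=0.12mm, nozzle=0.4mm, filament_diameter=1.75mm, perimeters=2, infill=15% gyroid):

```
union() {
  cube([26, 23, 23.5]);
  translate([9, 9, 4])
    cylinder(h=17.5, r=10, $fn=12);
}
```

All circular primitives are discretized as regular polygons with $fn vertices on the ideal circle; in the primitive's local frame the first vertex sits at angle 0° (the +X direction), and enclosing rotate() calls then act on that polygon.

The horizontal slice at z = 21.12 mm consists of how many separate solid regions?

1

At z = 21.12 mm: the 26×23 cube contributes its full rectangle; the r=10 cylinder at (9, 9) contributes a regular 12-gon of circumradius 10; Taking the union: the regions partially overlap (shared area 292.54 mm²), so overlapping operands fuse into one piece — 1 connected region. The result has 1 disconnected region.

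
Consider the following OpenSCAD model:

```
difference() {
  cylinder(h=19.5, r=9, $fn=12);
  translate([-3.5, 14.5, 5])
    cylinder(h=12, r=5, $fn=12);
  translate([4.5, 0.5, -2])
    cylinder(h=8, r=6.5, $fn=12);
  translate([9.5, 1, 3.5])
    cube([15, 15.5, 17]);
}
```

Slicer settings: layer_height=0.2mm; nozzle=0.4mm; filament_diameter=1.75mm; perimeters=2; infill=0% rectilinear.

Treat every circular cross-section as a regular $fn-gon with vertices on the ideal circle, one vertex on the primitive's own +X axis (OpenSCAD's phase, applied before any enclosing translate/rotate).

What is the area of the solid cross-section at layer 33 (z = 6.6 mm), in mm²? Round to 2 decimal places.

243.00 mm²

At z = 6.6 mm: the r=9 cylinder gives a regular 12-gon of circumradius 9 (constant along its height) (area = (12/2)·9.000²·sin(360°/12) = 243.00 mm²); the r=5 cylinder at (-3.5, 14.5) gives a regular 12-gon of circumradius 5 (constant along its height) (area = (12/2)·5.000²·sin(360°/12) = 75.00 mm²); the cylinder at (4.5, 0.5) is not intersected at this z (z outside [-2, 6]); the cube at (9.5, 1) (footprint 15×15.5) is included at this height (area 232.50 mm²); Taking the first minus the rest: starting from the r=9 cylinder (243.00 mm²), the r=5 cylinder at (-3.5, 14.5) misses the remaining region (no effect); the 15×15.5 cube at (9.5, 1) misses the remaining region (no effect) — area = 243.00 mm². Overall, the cross-section is a single solid region. Net area = 243.00 mm².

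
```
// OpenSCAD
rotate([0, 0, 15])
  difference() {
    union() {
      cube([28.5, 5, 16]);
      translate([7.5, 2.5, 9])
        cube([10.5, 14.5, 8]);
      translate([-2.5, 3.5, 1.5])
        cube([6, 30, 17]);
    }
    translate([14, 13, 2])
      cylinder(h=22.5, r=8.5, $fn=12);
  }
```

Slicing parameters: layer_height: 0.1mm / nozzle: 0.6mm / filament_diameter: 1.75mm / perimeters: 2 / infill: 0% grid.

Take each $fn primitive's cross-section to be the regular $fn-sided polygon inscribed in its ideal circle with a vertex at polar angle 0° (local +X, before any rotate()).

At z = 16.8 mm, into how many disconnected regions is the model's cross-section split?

2

At z = 16.8 mm: the cube is absent (z outside [0, 16]); the 10.5×14.5 cube at (7.5, 2.5) contributes its full rectangle; the cube at (-2.5, 3.5) is present — its section is the full 6×30 rectangle; Merging all regions: the 2 present regions are separate (no shared area or edge), so areas and boundary lengths simply add and each stays a separate island — 2 connected regions; the r=8.5 cylinder at (14, 13) contributes a regular 12-gon of circumradius 8.5; Taking the first minus the rest: starting from that combined region, the r=8.5 cylinder at (14, 13) partially overlaps it — only the 121.59 mm² overlap (of its 216.75 mm²) is removed, clipping the outline — 2 connected regions; (rotated 15° about Z; rotation is an isometry so areas/perimeters/island counts are preserved). The result has 2 disconnected regions.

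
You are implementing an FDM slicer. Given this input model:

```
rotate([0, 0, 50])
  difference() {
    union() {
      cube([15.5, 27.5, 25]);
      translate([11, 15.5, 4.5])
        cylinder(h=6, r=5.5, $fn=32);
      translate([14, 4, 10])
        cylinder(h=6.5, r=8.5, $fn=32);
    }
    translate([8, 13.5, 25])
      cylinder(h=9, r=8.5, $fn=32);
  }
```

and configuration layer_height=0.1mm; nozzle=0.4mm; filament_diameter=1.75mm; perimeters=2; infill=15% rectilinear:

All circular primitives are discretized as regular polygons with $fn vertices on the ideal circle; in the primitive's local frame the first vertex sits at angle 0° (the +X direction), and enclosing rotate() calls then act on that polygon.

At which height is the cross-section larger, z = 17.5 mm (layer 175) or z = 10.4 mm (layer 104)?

Layer 175 (z = 17.5): the 15.5×27.5 cube contributes its full rectangle (area 426.25 mm²); the cylinder at (11, 15.5) is absent (z outside [4.5, 10.5]); the cylinder at (14, 4) is absent (z outside [10, 16.5]); Taking the union: only the 15.5×27.5 cube is present, so the union is just that shape — area = 426.25 mm²; the cylinder at (8, 13.5) is not intersected at this z (z outside [25, 34]); After the difference (first − rest): none of the subtracted shapes is present at this height, so that combined region is unchanged — area = 426.25 mm²; (whole slice rotated 50° about Z — lengths, areas and connectivity unchanged). So its area = 426.25 mm². Layer 104 (z = 10.4): the cube is present — its section is the full 15.5×27.5 rectangle (area 426.25 mm²); the r=5.5 cylinder at (11, 15.5) gives a regular 32-gon of circumradius 5.5 (constant along its height) (area = (32/2)·5.500²·sin(360°/32) = 94.42 mm²); the cylinder at (14, 4): section is a regular 32-gon, circumradius r=8.5 (area = (32/2)·8.500²·sin(360°/32) = 225.52 mm²); Combining (union): the regions partially overlap — summed areas 746.20 mm² minus the doubly-counted overlap 197.85 mm² gives 548.35 mm² — area = 548.35 mm²; the cylinder at (8, 13.5) does not reach this height (z outside [25, 34]); Taking the first minus the rest: none of the subtracted shapes is present at this height, so that combined region is unchanged — area = 548.35 mm²; (rotated 50° about Z; rotation is an isometry so areas/perimeters/island counts are preserved). So its area = 548.35 mm². Layer 104 is larger (548.35 vs 426.25 mm²).

layer 104 (z = 10.4 mm)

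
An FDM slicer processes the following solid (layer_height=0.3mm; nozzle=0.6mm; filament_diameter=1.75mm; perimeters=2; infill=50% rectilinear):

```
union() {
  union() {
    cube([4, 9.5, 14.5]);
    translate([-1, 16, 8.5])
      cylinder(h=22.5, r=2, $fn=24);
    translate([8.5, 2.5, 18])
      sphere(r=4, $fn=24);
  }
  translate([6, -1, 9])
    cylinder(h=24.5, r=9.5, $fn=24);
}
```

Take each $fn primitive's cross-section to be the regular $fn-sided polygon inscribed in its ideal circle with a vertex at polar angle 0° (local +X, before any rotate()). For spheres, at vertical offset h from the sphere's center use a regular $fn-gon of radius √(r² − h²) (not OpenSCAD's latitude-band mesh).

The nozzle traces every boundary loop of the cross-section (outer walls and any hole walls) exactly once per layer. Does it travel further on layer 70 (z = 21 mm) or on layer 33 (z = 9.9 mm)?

Layer 70 (z = 21): the cube does not reach this height (z outside [0, 14.5]); the r=2 cylinder at (-1, 16) gives a regular 24-gon of circumradius 2 (constant along its height) (perimeter = 2·24·2.000·sin(180°/24) = 12.53 mm); the sphere at (8.5, 2.5): section is a regular 24-gon, circumradius = √(r²−h²) = √(4²−3²) = 2.646 (perimeter = 2·24·2.646·sin(180°/24) = 16.58 mm); Merging all regions: the 2 present regions are separate (no shared area or edge), so areas and boundary lengths simply add and each stays a separate island — boundary = 29.11 mm; the r=9.5 cylinder at (6, -1) contributes a regular 24-gon of circumradius 9.5 (perimeter = 2·24·9.500·sin(180°/24) = 59.52 mm); Merging all regions: the regions partially overlap (shared area 21.74 mm²), so the edge portions inside another operand are dropped and the merged outline is re-measured after clipping — boundary = 72.05 mm. So its perimeter = 72.05 mm. Layer 33 (z = 9.9): the cube (footprint 4×9.5) is included at this height (perimeter 27.00 mm); the cylinder at (-1, 16): section is a regular 24-gon, circumradius r=2 (perimeter = 2·24·2.000·sin(180°/24) = 12.53 mm); the sphere at (8.5, 2.5) is not intersected at this z (|z−center|=8.100 > r=4); Combining (union): the 2 present regions are separate (no shared area or edge), so areas and boundary lengths simply add and each stays a separate island — boundary = 39.53 mm; the r=9.5 cylinder at (6, -1) gives a regular 24-gon of circumradius 9.5 (constant along its height) (perimeter = 2·24·9.500·sin(180°/24) = 59.52 mm); Taking the union: the regions partially overlap (shared area 29.85 mm²), so the edge portions inside another operand are dropped and the merged outline is re-measured after clipping — boundary = 76.03 mm. So its perimeter = 76.03 mm. Layer 33 is larger (76.03 vs 72.05 mm).

layer 33 (z = 9.9 mm)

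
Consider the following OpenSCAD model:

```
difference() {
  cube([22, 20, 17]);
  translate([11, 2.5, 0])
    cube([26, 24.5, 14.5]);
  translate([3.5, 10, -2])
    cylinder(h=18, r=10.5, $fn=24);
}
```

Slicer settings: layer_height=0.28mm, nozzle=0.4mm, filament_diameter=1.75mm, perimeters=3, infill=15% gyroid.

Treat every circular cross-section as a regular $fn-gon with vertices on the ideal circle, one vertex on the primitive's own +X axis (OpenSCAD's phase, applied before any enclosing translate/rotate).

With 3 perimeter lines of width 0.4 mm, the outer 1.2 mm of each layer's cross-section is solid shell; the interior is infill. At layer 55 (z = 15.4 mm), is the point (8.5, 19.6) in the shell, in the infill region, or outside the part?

At z = 15.4 mm: the cube (footprint 22×20) is included at this height; the cube at (11, 2.5) is absent (z outside [0, 14.5]); the r=10.5 cylinder at (3.5, 10) contributes a regular 24-gon of circumradius 10.5; Taking the first minus the rest: starting from the 22×20 cube, the r=10.5 cylinder at (3.5, 10) partially overlaps it — only the 239.33 mm² overlap (of its 342.42 mm²) is removed, clipping the outline — 3 connected regions. Overall, the cross-section has 3 separate islands. The nearest boundary edge runs (8.75, 19.09)→(6.56, 20.00); distance from the point to it = 0.37 mm. (Shell/infill is judged within the island containing the point — the largest one.) The point is inside the cross-section, 0.37 mm from the nearest boundary — within the 1.2 mm shell band (3 × 0.4).

shell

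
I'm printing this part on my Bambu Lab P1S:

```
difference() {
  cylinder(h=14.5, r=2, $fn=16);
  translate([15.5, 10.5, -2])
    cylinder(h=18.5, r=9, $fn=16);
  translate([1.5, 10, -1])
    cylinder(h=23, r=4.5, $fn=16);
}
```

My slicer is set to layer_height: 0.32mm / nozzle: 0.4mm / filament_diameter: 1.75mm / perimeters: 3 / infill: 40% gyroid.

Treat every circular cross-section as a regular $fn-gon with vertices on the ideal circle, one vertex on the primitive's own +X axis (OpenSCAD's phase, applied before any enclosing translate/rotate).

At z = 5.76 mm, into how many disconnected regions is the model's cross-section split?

1

At z = 5.76 mm: the r=2 cylinder gives a regular 16-gon of circumradius 2 (constant along its height); the r=9 cylinder at (15.5, 10.5) contributes a regular 16-gon of circumradius 9; the r=4.5 cylinder at (1.5, 10) gives a regular 16-gon of circumradius 4.5 (constant along its height); After the difference (first − rest): starting from the r=2 cylinder, the r=9 cylinder at (15.5, 10.5) misses the remaining region (no effect); the r=4.5 cylinder at (1.5, 10) misses the remaining region (no effect) — 1 connected region. The result has 1 disconnected region.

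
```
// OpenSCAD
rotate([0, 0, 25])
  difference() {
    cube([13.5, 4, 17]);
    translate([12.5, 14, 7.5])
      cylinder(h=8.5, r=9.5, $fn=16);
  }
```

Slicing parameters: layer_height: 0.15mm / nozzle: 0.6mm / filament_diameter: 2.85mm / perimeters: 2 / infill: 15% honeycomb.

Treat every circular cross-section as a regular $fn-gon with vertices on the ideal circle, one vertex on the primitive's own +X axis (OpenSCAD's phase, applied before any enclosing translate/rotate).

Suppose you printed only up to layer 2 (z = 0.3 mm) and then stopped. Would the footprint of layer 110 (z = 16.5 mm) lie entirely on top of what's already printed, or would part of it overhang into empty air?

entirely on top

Compare the two slices. At z = 0.3: the cube is present — its section is the full 13.5×4 rectangle (area 54.00 mm²); the cylinder at (12.5, 14) does not reach this height (z outside [7.5, 16]); After the difference (first − rest): none of the subtracted shapes is present at this height, so the 13.5×4 cube is unchanged — area = 54.00 mm²; (whole slice rotated 25° about Z — lengths, areas and connectivity unchanged). At z = 16.5: the cube is present — its section is the full 13.5×4 rectangle (area 54.00 mm²); the cylinder at (12.5, 14) does not reach this height (z outside [7.5, 16]); Subtracting the remaining from the first: none of the subtracted shapes is present at this height, so the 13.5×4 cube is unchanged — area = 54.00 mm²; (rotated 25° about Z; rotation is an isometry so areas/perimeters/island counts are preserved). Checking containment: the cross-section at z = 16.5 is a subset of the cross-section at z = 0.3.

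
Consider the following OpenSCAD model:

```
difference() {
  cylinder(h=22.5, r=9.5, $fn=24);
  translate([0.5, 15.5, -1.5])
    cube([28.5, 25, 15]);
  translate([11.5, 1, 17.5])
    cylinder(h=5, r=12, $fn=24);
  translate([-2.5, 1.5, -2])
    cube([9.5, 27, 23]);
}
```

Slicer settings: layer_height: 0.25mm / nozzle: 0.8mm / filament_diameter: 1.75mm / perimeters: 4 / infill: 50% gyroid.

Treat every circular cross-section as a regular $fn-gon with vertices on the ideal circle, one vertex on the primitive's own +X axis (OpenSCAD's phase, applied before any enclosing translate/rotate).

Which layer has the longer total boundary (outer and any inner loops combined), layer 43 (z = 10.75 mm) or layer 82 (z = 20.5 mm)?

layer 43 (z = 10.75 mm)

Layer 43 (z = 10.75): the cylinder: section is a regular 24-gon, circumradius r=9.5 (perimeter = 2·24·9.500·sin(180°/24) = 59.52 mm); the cube at (0.5, 15.5) is present — its section is the full 28.5×25 rectangle (perimeter 107.00 mm); the cylinder at (11.5, 1) is not intersected at this z (z outside [17.5, 22.5]); the cube at (-2.5, 1.5) (footprint 9.5×27) is included at this height (perimeter 73.00 mm); After the difference (first − rest): starting from the r=9.5 cylinder, the 28.5×25 cube at (0.5, 15.5) misses the remaining region (no effect); the 9.5×27 cube at (-2.5, 1.5) partially overlaps it — only the 68.53 mm² overlap (of its 256.50 mm²) is removed, clipping the outline — boundary = 71.10 mm. So its perimeter = 71.10 mm. Layer 82 (z = 20.5): the cylinder: section is a regular 24-gon, circumradius r=9.5 (perimeter = 2·24·9.500·sin(180°/24) = 59.52 mm); the cube at (0.5, 15.5) does not reach this height (z outside [-1.5, 13.5]); the r=12 cylinder at (11.5, 1) gives a regular 24-gon of circumradius 12 (constant along its height) (perimeter = 2·24·12.000·sin(180°/24) = 75.18 mm); the 9.5×27 cube at (-2.5, 1.5) contributes its full rectangle (perimeter 73.00 mm); Taking the first minus the rest: starting from the r=9.5 cylinder, the r=12 cylinder at (11.5, 1) partially overlaps it — only the 122.98 mm² overlap (of its 447.24 mm²) is removed, clipping the outline; the 9.5×27 cube at (-2.5, 1.5) partially overlaps it — only the 24.98 mm² overlap (of its 256.50 mm²) is removed, clipping the outline — boundary = 52.84 mm. So its perimeter = 52.84 mm. Layer 43 is larger (71.10 vs 52.84 mm).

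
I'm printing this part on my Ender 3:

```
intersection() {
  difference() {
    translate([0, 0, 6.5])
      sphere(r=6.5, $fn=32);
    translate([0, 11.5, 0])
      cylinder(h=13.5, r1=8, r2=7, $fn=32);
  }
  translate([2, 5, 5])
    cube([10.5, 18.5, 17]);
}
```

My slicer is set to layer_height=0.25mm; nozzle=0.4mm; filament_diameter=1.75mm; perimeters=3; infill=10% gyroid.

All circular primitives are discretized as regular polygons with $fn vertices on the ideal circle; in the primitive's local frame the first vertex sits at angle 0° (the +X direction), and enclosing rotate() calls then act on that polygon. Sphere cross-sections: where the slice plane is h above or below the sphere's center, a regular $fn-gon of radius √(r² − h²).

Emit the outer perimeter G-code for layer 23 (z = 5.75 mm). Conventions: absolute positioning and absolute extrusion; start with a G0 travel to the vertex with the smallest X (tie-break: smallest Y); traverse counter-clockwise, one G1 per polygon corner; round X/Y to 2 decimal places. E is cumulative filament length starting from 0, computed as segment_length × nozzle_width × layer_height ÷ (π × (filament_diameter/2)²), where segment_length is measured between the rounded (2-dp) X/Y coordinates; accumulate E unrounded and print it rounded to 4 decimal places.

At z = 5.75 mm: the r=6.5 sphere slices to a regular 32-gon of circumradius 6.457 (√(r²−h²) with h=0.75 from center); the cone at (0, 11.5): at t=0.426 of its height the radius interpolates to r₁+(r₂−r₁)t = 7.574, giving a regular 32-gon of that circumradius; After the difference (first − rest): starting from the r=6.5 sphere, the cone at (0, 11.5) partially overlaps it — only the 13.38 mm² overlap (of its 179.07 mm²) is removed, clipping the outline — 1 connected region; the cube at (2, 5) is present — its section is the full 10.5×18.5 rectangle; Taking the intersection: the 10.5×18.5 cube at (2, 5) partially overlaps the result so far; clipping to the common part keeps 0.01 mm² — 1 connected region. The outline is a single polygon with 3 vertices. Extrusion per mm of travel: 0.4 × 0.25 / (π × 0.875²) = 0.041575. Accumulating E over each segment gives final E = 0.0192.

G0 X3.83 Y5.00 Z5.75
G1 X4.04 Y5.00 E0.0087
G1 X3.95 Y5.07 E0.0135
G1 X3.83 Y5.00 E0.0192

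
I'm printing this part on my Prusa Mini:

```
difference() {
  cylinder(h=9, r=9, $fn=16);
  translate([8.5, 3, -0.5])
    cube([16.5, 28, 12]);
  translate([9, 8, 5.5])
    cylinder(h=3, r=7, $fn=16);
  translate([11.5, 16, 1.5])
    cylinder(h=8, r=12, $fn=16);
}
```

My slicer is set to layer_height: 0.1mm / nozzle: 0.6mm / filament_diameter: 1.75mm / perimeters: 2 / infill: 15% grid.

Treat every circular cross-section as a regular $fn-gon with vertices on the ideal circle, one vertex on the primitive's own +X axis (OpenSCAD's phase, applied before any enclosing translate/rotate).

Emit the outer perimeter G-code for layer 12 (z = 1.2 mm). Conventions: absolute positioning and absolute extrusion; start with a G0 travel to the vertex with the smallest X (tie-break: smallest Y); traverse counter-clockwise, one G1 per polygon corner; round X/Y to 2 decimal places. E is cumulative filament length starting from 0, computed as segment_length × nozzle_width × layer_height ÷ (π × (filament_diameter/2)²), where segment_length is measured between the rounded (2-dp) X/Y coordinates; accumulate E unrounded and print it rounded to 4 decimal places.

At z = 1.2 mm: the r=9 cylinder gives a regular 16-gon of circumradius 9 (constant along its height); the 16.5×28 cube at (8.5, 3) contributes its full rectangle; the cylinder at (9, 8) is absent (z outside [5.5, 8.5]); the cylinder at (11.5, 16) is absent (z outside [1.5, 9.5]); After the difference (first − rest): starting from the r=9 cylinder, the 16.5×28 cube at (8.5, 3) misses the remaining region (no effect) — 1 connected region. The outline is a single polygon with 16 vertices. Extrusion per mm of travel: 0.6 × 0.1 / (π × 0.875²) = 0.024945. Accumulating E over each segment gives final E = 1.4009.

G0 X-9.00 Y0.00 Z1.20
G1 X-8.31 Y-3.44 E0.0875
G1 X-6.36 Y-6.36 E0.1751
G1 X-3.44 Y-8.31 E0.2627
G1 X0.00 Y-9.00 E0.3502
G1 X3.44 Y-8.31 E0.4377
G1 X6.36 Y-6.36 E0.5253
G1 X8.31 Y-3.44 E0.6129
G1 X9.00 Y0.00 E0.7004
G1 X8.31 Y3.44 E0.7880
G1 X6.36 Y6.36 E0.8755
G1 X3.44 Y8.31 E0.9631
G1 X0.00 Y9.00 E1.0507
G1 X-3.44 Y8.31 E1.1382
G1 X-6.36 Y6.36 E1.2258
G1 X-8.31 Y3.44 E1.3134
G1 X-9.00 Y0.00 E1.4009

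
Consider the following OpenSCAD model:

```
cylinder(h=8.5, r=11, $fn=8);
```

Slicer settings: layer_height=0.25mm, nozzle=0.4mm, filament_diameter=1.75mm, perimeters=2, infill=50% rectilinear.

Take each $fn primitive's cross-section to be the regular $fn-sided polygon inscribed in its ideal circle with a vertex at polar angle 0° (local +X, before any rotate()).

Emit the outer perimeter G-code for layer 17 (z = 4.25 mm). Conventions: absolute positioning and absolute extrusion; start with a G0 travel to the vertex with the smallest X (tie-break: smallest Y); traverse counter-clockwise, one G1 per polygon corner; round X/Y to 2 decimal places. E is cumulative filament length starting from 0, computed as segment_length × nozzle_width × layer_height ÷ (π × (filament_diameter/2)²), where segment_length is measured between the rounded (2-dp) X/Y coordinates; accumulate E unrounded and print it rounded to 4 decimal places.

G0 X-11.00 Y0.00 Z4.25
G1 X-7.78 Y-7.78 E0.3501
G1 X0.00 Y-11.00 E0.7001
G1 X7.78 Y-7.78 E1.0502
G1 X11.00 Y0.00 E1.4003
G1 X7.78 Y7.78 E1.7503
G1 X0.00 Y11.00 E2.1004
G1 X-7.78 Y7.78 E2.4504
G1 X-11.00 Y0.00 E2.8005

At z = 4.25 mm: the r=11 cylinder contributes a regular 8-gon of circumradius 11. The outline is a single polygon with 8 vertices. Extrusion per mm of travel: 0.4 × 0.25 / (π × 0.875²) = 0.041575. Accumulating E over each segment gives final E = 2.8005.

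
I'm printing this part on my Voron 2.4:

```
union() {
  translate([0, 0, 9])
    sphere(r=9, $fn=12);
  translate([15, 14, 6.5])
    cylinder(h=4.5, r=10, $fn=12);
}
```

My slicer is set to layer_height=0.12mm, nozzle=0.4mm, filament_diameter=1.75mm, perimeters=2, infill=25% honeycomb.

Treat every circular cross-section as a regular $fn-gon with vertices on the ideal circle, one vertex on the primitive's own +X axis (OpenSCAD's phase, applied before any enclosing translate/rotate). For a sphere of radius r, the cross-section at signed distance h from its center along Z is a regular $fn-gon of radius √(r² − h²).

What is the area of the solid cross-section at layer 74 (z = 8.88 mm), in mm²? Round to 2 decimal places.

542.96 mm²

At z = 8.88 mm: the r=9 sphere slices to a regular 12-gon of circumradius 8.999 (√(r²−h²) with h=0.12 from center) (area = (12/2)·8.999²·sin(360°/12) = 242.96 mm²); the r=10 cylinder at (15, 14) contributes a regular 12-gon of circumradius 10 (area = (12/2)·10.000²·sin(360°/12) = 300.00 mm²); Taking the union: the 2 present regions are separate (no shared area or edge), so areas and boundary lengths simply add and each stays a separate island — area = 542.96 mm². Overall, the cross-section has 2 separate islands. Net area = 542.96 mm².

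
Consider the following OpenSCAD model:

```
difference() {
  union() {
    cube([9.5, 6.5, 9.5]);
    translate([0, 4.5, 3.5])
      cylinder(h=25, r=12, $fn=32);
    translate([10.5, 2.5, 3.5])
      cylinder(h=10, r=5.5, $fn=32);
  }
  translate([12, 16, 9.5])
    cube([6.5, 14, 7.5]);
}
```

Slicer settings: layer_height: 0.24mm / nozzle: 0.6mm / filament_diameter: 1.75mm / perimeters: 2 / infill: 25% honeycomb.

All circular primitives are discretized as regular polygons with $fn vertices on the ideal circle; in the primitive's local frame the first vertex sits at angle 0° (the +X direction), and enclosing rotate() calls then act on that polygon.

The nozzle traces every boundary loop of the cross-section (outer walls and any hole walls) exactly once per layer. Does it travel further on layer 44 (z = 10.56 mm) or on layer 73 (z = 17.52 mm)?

Layer 44 (z = 10.56): the cube does not reach this height (z outside [0, 9.5]); the r=12 cylinder at (0, 4.5) gives a regular 32-gon of circumradius 12 (constant along its height) (perimeter = 2·32·12.000·sin(180°/32) = 75.28 mm); the r=5.5 cylinder at (10.5, 2.5) gives a regular 32-gon of circumradius 5.5 (constant along its height) (perimeter = 2·32·5.500·sin(180°/32) = 34.50 mm); Taking the union: the regions partially overlap (shared area 56.42 mm²), so the edge portions inside another operand are dropped and the merged outline is re-measured after clipping — boundary = 81.24 mm; the cube at (12, 16) is present — its section is the full 6.5×14 rectangle (perimeter 41.00 mm); Taking the first minus the rest: starting from that combined region, the 6.5×14 cube at (12, 16) misses the remaining region (no effect) — boundary = 81.24 mm. So its perimeter = 81.24 mm. Layer 73 (z = 17.52): the cube does not reach this height (z outside [0, 9.5]); the r=12 cylinder at (0, 4.5) contributes a regular 32-gon of circumradius 12 (perimeter = 2·32·12.000·sin(180°/32) = 75.28 mm); the cylinder at (10.5, 2.5) is absent (z outside [3.5, 13.5]); Combining (union): only the r=12 cylinder at (0, 4.5) is present, so the union is just that shape — boundary = 75.28 mm; the cube at (12, 16) is not intersected at this z (z outside [9.5, 17]); After the difference (first − rest): none of the subtracted shapes is present at this height, so the result so far is unchanged — boundary = 75.28 mm. So its perimeter = 75.28 mm. Layer 44 is larger (81.24 vs 75.28 mm).

layer 44 (z = 10.56 mm)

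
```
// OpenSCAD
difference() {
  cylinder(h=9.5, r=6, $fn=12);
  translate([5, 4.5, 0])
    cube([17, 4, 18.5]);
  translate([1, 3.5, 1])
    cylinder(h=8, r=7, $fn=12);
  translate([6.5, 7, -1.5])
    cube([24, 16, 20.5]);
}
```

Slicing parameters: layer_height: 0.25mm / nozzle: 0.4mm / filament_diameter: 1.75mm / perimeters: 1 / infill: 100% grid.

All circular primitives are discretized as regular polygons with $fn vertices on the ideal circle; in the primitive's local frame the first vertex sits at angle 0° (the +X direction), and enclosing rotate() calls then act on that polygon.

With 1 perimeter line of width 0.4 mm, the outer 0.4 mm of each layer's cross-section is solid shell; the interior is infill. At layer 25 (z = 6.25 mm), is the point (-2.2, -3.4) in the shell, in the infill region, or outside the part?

infill

At z = 6.25 mm: the r=6 cylinder gives a regular 12-gon of circumradius 6 (constant along its height); the cube at (5, 4.5) is present — its section is the full 17×4 rectangle; the r=7 cylinder at (1, 3.5) gives a regular 12-gon of circumradius 7 (constant along its height); the cube at (6.5, 7) is present — its section is the full 24×16 rectangle; Subtracting the remaining from the first: starting from the r=6 cylinder, the 17×4 cube at (5, 4.5) misses the remaining region (no effect); the r=7 cylinder at (1, 3.5) partially overlaps it — only the 80.19 mm² overlap (of its 147.00 mm²) is removed, clipping the outline; the 24×16 cube at (6.5, 7) misses the remaining region (no effect) — 1 connected region. Overall, the cross-section is a single solid region. The nearest boundary edge runs (-2.50, -2.56)→(1.00, -3.50); distance from the point to it = 0.73 mm. The point is inside the cross-section and 0.73 mm from the nearest boundary — more than the 0.4 mm shell width (1 × 0.4), so it's in the infill interior.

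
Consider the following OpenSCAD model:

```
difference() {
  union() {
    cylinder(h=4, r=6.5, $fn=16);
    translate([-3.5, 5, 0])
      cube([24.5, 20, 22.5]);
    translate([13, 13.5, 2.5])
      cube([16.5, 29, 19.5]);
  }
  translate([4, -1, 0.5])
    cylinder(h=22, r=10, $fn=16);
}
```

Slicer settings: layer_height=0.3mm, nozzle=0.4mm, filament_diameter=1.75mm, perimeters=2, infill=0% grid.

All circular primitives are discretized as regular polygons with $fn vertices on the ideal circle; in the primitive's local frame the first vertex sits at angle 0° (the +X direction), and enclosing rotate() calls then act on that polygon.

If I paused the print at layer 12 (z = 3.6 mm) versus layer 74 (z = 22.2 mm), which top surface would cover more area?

Layer 12 (z = 3.6): the r=6.5 cylinder contributes a regular 16-gon of circumradius 6.5 (area = (16/2)·6.500²·sin(360°/16) = 129.35 mm²); the 24.5×20 cube at (-3.5, 5) contributes its full rectangle (area 490.00 mm²); the 16.5×29 cube at (13, 13.5) contributes its full rectangle (area 478.50 mm²); Taking the union: the regions partially overlap — summed areas 1097.85 mm² minus the doubly-counted overlap 99.66 mm² gives 998.18 mm² — area = 998.18 mm²; the cylinder at (4, -1): section is a regular 16-gon, circumradius r=10 (area = (16/2)·10.000²·sin(360°/16) = 306.15 mm²); Taking the first minus the rest: starting from that combined region (998.18 mm²), the r=10 cylinder at (4, -1) partially overlaps it — only the 159.95 mm² overlap (of its 306.15 mm²) is removed, clipping the outline — area = 838.23 mm². So its area = 838.23 mm². Layer 74 (z = 22.2): the cylinder is not intersected at this z (z outside [0, 4]); the 24.5×20 cube at (-3.5, 5) contributes its full rectangle (area 490.00 mm²); the cube at (13, 13.5) does not reach this height (z outside [2.5, 22]); Taking the union: only the 24.5×20 cube at (-3.5, 5) is present, so the union is just that shape — area = 490.00 mm²; the r=10 cylinder at (4, -1) contributes a regular 16-gon of circumradius 10 (area = (16/2)·10.000²·sin(360°/16) = 306.15 mm²); Subtracting the remaining from the first: starting from the result so far (490.00 mm²), the r=10 cylinder at (4, -1) partially overlaps it — only the 42.39 mm² overlap (of its 306.15 mm²) is removed, clipping the outline — area = 447.61 mm². So its area = 447.61 mm². Layer 12 is larger (838.23 vs 447.61 mm²).

layer 12 (z = 3.6 mm)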